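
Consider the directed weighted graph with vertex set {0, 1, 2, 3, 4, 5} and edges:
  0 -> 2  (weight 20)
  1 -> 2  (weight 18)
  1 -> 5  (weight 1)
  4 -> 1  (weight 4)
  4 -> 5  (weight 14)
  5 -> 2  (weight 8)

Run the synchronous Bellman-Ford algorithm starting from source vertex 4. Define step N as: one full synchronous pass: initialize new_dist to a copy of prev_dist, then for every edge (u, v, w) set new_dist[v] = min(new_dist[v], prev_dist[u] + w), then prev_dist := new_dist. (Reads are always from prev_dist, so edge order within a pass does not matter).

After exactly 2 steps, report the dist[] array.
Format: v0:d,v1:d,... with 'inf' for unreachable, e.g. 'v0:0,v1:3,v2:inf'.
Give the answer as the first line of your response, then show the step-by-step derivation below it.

v0:inf,v1:4,v2:22,v3:inf,v4:0,v5:5

step 1: dist = v0:inf,v1:4,v2:inf,v3:inf,v4:0,v5:14
step 2: dist = v0:inf,v1:4,v2:22,v3:inf,v4:0,v5:5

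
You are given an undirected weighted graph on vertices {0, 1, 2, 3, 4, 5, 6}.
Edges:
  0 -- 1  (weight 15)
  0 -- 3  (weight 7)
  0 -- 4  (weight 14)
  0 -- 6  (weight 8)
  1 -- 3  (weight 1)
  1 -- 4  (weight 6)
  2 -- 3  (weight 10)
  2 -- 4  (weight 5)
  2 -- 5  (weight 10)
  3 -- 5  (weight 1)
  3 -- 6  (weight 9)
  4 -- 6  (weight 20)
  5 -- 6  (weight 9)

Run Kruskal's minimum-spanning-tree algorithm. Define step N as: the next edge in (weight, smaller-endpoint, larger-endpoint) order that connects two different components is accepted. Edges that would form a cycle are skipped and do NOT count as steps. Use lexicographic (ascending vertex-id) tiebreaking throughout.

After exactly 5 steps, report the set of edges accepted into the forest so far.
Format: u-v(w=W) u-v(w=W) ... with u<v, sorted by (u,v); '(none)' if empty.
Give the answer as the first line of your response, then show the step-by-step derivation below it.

0-3(w=7) 1-3(w=1) 1-4(w=6) 2-4(w=5) 3-5(w=1)

step 1: add edge 1-3 (w=1); MST = {1-3(w=1)}
step 2: add edge 3-5 (w=1); MST = {1-3(w=1) 3-5(w=1)}
step 3: add edge 2-4 (w=5); MST = {1-3(w=1) 2-4(w=5) 3-5(w=1)}
step 4: add edge 1-4 (w=6); MST = {1-3(w=1) 1-4(w=6) 2-4(w=5) 3-5(w=1)}
step 5: add edge 0-3 (w=7); MST = {0-3(w=7) 1-3(w=1) 1-4(w=6) 2-4(w=5) 3-5(w=1)}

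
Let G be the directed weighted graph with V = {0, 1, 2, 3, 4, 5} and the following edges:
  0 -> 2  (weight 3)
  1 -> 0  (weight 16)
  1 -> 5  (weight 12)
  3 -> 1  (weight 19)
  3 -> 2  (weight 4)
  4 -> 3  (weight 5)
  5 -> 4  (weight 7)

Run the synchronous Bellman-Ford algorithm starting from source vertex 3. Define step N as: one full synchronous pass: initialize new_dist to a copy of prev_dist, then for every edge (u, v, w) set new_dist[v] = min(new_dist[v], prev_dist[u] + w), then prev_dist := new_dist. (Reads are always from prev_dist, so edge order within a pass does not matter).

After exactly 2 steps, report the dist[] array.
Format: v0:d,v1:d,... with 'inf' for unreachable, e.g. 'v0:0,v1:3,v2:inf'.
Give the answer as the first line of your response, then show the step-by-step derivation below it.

v0:35,v1:19,v2:4,v3:0,v4:inf,v5:31

step 1: dist = v0:inf,v1:19,v2:4,v3:0,v4:inf,v5:inf
step 2: dist = v0:35,v1:19,v2:4,v3:0,v4:inf,v5:31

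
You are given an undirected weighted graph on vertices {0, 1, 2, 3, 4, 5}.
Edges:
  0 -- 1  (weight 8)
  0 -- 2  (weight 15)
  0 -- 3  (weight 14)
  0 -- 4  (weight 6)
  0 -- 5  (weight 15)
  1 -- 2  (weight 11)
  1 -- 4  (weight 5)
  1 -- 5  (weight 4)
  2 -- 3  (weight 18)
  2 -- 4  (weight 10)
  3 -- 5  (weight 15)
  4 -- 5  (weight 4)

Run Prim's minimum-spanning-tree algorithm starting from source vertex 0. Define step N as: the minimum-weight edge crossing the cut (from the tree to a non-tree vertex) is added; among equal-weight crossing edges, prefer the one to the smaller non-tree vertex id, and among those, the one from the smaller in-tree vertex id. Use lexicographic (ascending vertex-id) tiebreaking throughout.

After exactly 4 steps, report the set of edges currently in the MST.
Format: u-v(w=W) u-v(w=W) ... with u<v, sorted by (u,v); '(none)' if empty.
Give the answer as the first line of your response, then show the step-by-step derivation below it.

0-4(w=6) 1-5(w=4) 2-4(w=10) 4-5(w=4)

step 1: add edge 0-4 (w=6); MST = {0-4(w=6)}
step 2: add edge 4-5 (w=4); MST = {0-4(w=6) 4-5(w=4)}
step 3: add edge 1-5 (w=4); MST = {0-4(w=6) 1-5(w=4) 4-5(w=4)}
step 4: add edge 2-4 (w=10); MST = {0-4(w=6) 1-5(w=4) 2-4(w=10) 4-5(w=4)}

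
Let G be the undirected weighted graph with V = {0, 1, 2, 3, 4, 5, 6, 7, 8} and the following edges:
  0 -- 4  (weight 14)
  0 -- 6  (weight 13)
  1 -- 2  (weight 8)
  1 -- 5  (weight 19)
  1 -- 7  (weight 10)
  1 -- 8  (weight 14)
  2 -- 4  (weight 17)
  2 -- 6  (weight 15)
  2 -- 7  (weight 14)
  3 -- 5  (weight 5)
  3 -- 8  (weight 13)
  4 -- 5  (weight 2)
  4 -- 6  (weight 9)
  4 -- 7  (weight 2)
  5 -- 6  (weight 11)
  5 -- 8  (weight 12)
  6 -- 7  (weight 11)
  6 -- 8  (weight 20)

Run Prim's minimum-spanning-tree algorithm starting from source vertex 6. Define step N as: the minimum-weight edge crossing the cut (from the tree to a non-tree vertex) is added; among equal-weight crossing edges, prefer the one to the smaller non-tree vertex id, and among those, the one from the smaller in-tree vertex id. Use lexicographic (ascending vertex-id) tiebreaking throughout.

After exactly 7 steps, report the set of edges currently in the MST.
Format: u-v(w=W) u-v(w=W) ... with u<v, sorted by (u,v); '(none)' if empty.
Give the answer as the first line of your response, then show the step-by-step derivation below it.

1-2(w=8) 1-7(w=10) 3-5(w=5) 4-5(w=2) 4-6(w=9) 4-7(w=2) 5-8(w=12)

step 1: add edge 4-6 (w=9); MST = {4-6(w=9)}
step 2: add edge 4-5 (w=2); MST = {4-5(w=2) 4-6(w=9)}
step 3: add edge 4-7 (w=2); MST = {4-5(w=2) 4-6(w=9) 4-7(w=2)}
step 4: add edge 3-5 (w=5); MST = {3-5(w=5) 4-5(w=2) 4-6(w=9) 4-7(w=2)}
step 5: add edge 1-7 (w=10); MST = {1-7(w=10) 3-5(w=5) 4-5(w=2) 4-6(w=9) 4-7(w=2)}
step 6: add edge 1-2 (w=8); MST = {1-2(w=8) 1-7(w=10) 3-5(w=5) 4-5(w=2) 4-6(w=9) 4-7(w=2)}
step 7: add edge 5-8 (w=12); MST = {1-2(w=8) 1-7(w=10) 3-5(w=5) 4-5(w=2) 4-6(w=9) 4-7(w=2) 5-8(w=12)}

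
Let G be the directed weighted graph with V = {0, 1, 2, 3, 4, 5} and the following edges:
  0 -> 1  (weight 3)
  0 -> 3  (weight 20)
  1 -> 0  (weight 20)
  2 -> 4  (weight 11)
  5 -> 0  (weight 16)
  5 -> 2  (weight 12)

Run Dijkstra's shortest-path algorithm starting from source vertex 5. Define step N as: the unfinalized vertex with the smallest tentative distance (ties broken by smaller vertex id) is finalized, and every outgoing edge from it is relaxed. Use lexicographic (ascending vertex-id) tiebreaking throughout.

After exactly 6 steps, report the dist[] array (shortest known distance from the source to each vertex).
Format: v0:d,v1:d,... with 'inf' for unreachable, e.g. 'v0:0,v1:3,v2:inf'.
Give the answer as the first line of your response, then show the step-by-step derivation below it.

v0:16,v1:19,v2:12,v3:36,v4:23,v5:0

step 1: dist = v0:16,v1:inf,v2:12,v3:inf,v4:inf,v5:0
step 2: dist = v0:16,v1:inf,v2:12,v3:inf,v4:23,v5:0
step 3: dist = v0:16,v1:19,v2:12,v3:36,v4:23,v5:0
step 4: dist = v0:16,v1:19,v2:12,v3:36,v4:23,v5:0
step 5: dist = v0:16,v1:19,v2:12,v3:36,v4:23,v5:0
step 6: dist = v0:16,v1:19,v2:12,v3:36,v4:23,v5:0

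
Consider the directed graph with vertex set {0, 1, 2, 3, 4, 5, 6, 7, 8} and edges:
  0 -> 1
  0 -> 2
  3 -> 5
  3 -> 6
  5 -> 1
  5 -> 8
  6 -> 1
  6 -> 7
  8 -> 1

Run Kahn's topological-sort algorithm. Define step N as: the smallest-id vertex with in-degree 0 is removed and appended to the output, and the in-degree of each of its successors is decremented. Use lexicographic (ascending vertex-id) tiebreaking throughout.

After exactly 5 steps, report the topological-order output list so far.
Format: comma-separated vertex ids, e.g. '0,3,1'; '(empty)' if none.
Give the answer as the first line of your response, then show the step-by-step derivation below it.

0,2,3,4,5

step 1: output 0; order=[0]; indeg=(0,3,0,0,0,1,1,1,1)
step 2: output 2; order=[0,2]; indeg=(0,3,0,0,0,1,1,1,1)
step 3: output 3; order=[0,2,3]; indeg=(0,3,0,0,0,0,0,1,1)
step 4: output 4; order=[0,2,3,4]; indeg=(0,3,0,0,0,0,0,1,1)
step 5: output 5; order=[0,2,3,4,5]; indeg=(0,2,0,0,0,0,0,1,0)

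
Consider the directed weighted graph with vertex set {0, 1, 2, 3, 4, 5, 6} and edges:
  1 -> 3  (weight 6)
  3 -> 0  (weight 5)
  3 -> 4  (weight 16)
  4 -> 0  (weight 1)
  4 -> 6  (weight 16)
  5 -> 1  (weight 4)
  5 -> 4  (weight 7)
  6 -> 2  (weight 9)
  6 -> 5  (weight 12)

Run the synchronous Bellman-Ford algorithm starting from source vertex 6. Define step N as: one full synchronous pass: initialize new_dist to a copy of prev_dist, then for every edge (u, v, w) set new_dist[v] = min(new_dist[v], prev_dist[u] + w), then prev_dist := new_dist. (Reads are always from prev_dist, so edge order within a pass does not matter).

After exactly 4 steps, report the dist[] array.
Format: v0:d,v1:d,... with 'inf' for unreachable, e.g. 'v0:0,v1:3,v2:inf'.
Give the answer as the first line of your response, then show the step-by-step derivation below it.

v0:20,v1:16,v2:9,v3:22,v4:19,v5:12,v6:0

step 1: dist = v0:inf,v1:inf,v2:9,v3:inf,v4:inf,v5:12,v6:0
step 2: dist = v0:inf,v1:16,v2:9,v3:inf,v4:19,v5:12,v6:0
step 3: dist = v0:20,v1:16,v2:9,v3:22,v4:19,v5:12,v6:0
step 4: dist = v0:20,v1:16,v2:9,v3:22,v4:19,v5:12,v6:0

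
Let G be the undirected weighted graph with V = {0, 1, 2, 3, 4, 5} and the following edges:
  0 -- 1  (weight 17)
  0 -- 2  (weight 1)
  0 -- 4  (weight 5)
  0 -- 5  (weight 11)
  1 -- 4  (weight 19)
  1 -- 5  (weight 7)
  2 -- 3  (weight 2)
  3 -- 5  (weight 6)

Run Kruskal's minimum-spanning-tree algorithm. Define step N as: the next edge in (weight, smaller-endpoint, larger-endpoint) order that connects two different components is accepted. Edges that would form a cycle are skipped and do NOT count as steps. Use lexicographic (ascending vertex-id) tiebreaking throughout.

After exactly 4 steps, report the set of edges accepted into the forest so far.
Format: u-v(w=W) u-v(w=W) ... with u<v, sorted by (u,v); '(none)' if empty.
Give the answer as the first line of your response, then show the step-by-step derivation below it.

0-2(w=1) 0-4(w=5) 2-3(w=2) 3-5(w=6)

step 1: add edge 0-2 (w=1); MST = {0-2(w=1)}
step 2: add edge 2-3 (w=2); MST = {0-2(w=1) 2-3(w=2)}
step 3: add edge 0-4 (w=5); MST = {0-2(w=1) 0-4(w=5) 2-3(w=2)}
step 4: add edge 3-5 (w=6); MST = {0-2(w=1) 0-4(w=5) 2-3(w=2) 3-5(w=6)}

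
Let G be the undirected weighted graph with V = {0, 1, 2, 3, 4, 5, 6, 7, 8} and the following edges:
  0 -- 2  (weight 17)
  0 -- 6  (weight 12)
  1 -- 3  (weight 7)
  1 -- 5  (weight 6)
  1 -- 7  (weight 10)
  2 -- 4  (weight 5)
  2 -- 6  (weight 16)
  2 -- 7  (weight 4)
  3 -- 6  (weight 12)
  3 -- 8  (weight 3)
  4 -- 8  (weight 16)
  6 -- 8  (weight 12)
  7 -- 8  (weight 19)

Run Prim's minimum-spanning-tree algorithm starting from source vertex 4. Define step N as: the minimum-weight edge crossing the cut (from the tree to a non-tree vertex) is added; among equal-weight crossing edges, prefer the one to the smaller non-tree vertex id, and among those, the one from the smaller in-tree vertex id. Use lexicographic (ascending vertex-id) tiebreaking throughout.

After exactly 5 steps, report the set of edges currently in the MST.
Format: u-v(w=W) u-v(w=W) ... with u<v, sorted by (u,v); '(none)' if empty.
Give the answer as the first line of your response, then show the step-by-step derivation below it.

1-3(w=7) 1-5(w=6) 1-7(w=10) 2-4(w=5) 2-7(w=4)

step 1: add edge 2-4 (w=5); MST = {2-4(w=5)}
step 2: add edge 2-7 (w=4); MST = {2-4(w=5) 2-7(w=4)}
step 3: add edge 1-7 (w=10); MST = {1-7(w=10) 2-4(w=5) 2-7(w=4)}
step 4: add edge 1-5 (w=6); MST = {1-5(w=6) 1-7(w=10) 2-4(w=5) 2-7(w=4)}
step 5: add edge 1-3 (w=7); MST = {1-3(w=7) 1-5(w=6) 1-7(w=10) 2-4(w=5) 2-7(w=4)}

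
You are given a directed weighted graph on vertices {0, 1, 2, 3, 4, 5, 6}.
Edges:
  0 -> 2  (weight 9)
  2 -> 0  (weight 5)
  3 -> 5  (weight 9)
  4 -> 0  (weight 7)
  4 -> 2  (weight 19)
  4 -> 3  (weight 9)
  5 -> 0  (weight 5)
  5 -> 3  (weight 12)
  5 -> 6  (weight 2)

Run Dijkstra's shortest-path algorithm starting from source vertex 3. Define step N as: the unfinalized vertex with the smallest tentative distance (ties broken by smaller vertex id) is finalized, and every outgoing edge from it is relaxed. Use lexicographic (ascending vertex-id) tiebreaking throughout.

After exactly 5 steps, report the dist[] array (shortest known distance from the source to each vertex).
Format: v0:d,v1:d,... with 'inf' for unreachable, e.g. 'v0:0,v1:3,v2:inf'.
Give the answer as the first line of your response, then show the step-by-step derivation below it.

v0:14,v1:inf,v2:23,v3:0,v4:inf,v5:9,v6:11

step 1: dist = v0:inf,v1:inf,v2:inf,v3:0,v4:inf,v5:9,v6:inf
step 2: dist = v0:14,v1:inf,v2:inf,v3:0,v4:inf,v5:9,v6:11
step 3: dist = v0:14,v1:inf,v2:inf,v3:0,v4:inf,v5:9,v6:11
step 4: dist = v0:14,v1:inf,v2:23,v3:0,v4:inf,v5:9,v6:11
step 5: dist = v0:14,v1:inf,v2:23,v3:0,v4:inf,v5:9,v6:11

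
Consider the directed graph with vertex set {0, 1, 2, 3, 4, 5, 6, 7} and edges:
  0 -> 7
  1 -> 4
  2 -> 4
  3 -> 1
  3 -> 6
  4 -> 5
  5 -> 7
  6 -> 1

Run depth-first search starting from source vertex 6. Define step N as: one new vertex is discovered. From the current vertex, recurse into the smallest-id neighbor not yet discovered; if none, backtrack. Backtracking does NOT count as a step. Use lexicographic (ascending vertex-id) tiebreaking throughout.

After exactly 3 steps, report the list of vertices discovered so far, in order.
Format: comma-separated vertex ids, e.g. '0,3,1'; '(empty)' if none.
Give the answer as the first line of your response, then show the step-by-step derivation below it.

6,1,4

step 1: discover 6; path=6; order=6
step 2: discover 1; path=6>1; order=6,1
step 3: discover 4; path=6>1>4; order=6,1,4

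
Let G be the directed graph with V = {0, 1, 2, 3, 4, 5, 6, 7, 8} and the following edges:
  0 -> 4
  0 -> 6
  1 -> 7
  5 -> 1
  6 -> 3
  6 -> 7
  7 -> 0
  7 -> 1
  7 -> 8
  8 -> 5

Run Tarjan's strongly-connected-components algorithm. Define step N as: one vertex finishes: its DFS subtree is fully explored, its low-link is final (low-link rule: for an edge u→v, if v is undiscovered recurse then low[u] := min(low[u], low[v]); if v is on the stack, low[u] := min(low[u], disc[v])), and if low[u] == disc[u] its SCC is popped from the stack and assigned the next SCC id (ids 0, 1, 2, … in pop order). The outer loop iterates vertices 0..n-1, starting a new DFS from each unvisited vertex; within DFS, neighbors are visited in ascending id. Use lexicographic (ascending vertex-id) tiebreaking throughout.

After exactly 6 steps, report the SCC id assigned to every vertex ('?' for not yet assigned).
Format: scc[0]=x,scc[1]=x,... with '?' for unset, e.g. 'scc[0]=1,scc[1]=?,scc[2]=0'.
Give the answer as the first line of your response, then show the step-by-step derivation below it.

scc[0]=?,scc[1]=?,scc[2]=?,scc[3]=1,scc[4]=0,scc[5]=?,scc[6]=?,scc[7]=?,scc[8]=?

step 1: low=(low[0]=0,low[1]=?,low[2]=?,low[3]=?,low[4]=1,low[5]=?,low[6]=?,low[7]=?,low[8]=?); scc=(scc[0]=?,scc[1]=?,scc[2]=?,scc[3]=?,scc[4]=0,scc[5]=?,scc[6]=?,scc[7]=?,scc[8]=?)
step 2: low=(low[0]=0,low[1]=?,low[2]=?,low[3]=3,low[4]=1,low[5]=?,low[6]=2,low[7]=?,low[8]=?); scc=(scc[0]=?,scc[1]=?,scc[2]=?,scc[3]=1,scc[4]=0,scc[5]=?,scc[6]=?,scc[7]=?,scc[8]=?)
step 3: low=(low[0]=0,low[1]=4,low[2]=?,low[3]=3,low[4]=1,low[5]=?,low[6]=2,low[7]=0,low[8]=?); scc=(scc[0]=?,scc[1]=?,scc[2]=?,scc[3]=1,scc[4]=0,scc[5]=?,scc[6]=?,scc[7]=?,scc[8]=?)
step 4: low=(low[0]=0,low[1]=4,low[2]=?,low[3]=3,low[4]=1,low[5]=5,low[6]=2,low[7]=0,low[8]=6); scc=(scc[0]=?,scc[1]=?,scc[2]=?,scc[3]=1,scc[4]=0,scc[5]=?,scc[6]=?,scc[7]=?,scc[8]=?)
step 5: low=(low[0]=0,low[1]=4,low[2]=?,low[3]=3,low[4]=1,low[5]=5,low[6]=2,low[7]=0,low[8]=5); scc=(scc[0]=?,scc[1]=?,scc[2]=?,scc[3]=1,scc[4]=0,scc[5]=?,scc[6]=?,scc[7]=?,scc[8]=?)
step 6: low=(low[0]=0,low[1]=4,low[2]=?,low[3]=3,low[4]=1,low[5]=5,low[6]=2,low[7]=0,low[8]=5); scc=(scc[0]=?,scc[1]=?,scc[2]=?,scc[3]=1,scc[4]=0,scc[5]=?,scc[6]=?,scc[7]=?,scc[8]=?)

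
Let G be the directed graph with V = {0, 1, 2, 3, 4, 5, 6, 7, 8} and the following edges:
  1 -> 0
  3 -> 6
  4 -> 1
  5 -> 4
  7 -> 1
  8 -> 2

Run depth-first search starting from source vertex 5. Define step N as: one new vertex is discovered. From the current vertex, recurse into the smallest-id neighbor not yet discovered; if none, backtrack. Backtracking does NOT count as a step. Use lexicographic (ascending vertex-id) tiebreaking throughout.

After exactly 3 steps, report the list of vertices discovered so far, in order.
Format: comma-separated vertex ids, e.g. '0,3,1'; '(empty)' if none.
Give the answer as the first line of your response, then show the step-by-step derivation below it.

5,4,1

step 1: discover 5; path=5; order=5
step 2: discover 4; path=5>4; order=5,4
step 3: discover 1; path=5>4>1; order=5,4,1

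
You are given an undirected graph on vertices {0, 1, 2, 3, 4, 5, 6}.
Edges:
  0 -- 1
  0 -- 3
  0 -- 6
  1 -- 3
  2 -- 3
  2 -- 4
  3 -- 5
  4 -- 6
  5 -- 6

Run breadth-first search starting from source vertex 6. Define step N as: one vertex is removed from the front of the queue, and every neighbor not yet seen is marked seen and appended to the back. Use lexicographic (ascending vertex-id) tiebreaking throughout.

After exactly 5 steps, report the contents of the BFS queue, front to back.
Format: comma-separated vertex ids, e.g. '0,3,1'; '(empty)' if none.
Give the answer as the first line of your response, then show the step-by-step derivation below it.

3,2

step 1: dequeue 6; queue=[0,4,5]; order=6
step 2: dequeue 0; queue=[4,5,1,3]; order=6,0
step 3: dequeue 4; queue=[5,1,3,2]; order=6,0,4
step 4: dequeue 5; queue=[1,3,2]; order=6,0,4,5
step 5: dequeue 1; queue=[3,2]; order=6,0,4,5,1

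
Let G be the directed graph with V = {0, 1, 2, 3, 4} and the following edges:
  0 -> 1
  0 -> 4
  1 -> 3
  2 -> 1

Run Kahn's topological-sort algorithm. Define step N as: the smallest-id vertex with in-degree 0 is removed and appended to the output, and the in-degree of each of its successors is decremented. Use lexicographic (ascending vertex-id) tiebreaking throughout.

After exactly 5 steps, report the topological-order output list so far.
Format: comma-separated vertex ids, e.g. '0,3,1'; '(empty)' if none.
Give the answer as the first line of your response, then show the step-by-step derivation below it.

0,2,1,3,4

step 1: output 0; order=[0]; indeg=(0,1,0,1,0)
step 2: output 2; order=[0,2]; indeg=(0,0,0,1,0)
step 3: output 1; order=[0,2,1]; indeg=(0,0,0,0,0)
step 4: output 3; order=[0,2,1,3]; indeg=(0,0,0,0,0)
step 5: output 4; order=[0,2,1,3,4]; indeg=(0,0,0,0,0)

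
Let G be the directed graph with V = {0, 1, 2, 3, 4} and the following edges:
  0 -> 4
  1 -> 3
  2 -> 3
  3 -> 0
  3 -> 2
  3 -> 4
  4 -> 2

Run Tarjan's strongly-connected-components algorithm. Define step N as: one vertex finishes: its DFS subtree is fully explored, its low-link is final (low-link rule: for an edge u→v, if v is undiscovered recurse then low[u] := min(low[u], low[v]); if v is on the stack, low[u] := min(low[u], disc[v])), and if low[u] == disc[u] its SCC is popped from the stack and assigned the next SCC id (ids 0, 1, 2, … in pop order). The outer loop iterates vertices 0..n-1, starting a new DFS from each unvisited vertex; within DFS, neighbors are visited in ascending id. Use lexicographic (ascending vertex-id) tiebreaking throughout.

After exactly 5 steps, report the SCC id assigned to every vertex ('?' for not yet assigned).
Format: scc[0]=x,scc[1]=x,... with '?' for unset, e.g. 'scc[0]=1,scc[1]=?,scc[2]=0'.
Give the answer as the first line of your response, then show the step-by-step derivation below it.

scc[0]=0,scc[1]=1,scc[2]=0,scc[3]=0,scc[4]=0

step 1: low=(low[0]=0,low[1]=?,low[2]=2,low[3]=0,low[4]=1); scc=(scc[0]=?,scc[1]=?,scc[2]=?,scc[3]=?,scc[4]=?)
step 2: low=(low[0]=0,low[1]=?,low[2]=0,low[3]=0,low[4]=1); scc=(scc[0]=?,scc[1]=?,scc[2]=?,scc[3]=?,scc[4]=?)
step 3: low=(low[0]=0,low[1]=?,low[2]=0,low[3]=0,low[4]=0); scc=(scc[0]=?,scc[1]=?,scc[2]=?,scc[3]=?,scc[4]=?)
step 4: low=(low[0]=0,low[1]=?,low[2]=0,low[3]=0,low[4]=0); scc=(scc[0]=0,scc[1]=?,scc[2]=0,scc[3]=0,scc[4]=0)
step 5: low=(low[0]=0,low[1]=4,low[2]=0,low[3]=0,low[4]=0); scc=(scc[0]=0,scc[1]=1,scc[2]=0,scc[3]=0,scc[4]=0)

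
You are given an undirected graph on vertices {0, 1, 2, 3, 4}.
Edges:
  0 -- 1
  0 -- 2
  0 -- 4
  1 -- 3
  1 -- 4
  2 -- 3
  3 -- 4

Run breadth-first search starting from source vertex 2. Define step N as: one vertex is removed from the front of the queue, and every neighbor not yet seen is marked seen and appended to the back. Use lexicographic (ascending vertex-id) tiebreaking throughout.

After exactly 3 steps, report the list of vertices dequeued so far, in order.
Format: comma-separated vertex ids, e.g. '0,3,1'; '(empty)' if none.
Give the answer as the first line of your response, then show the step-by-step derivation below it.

2,0,3

step 1: dequeue 2; queue=[0,3]; order=2
step 2: dequeue 0; queue=[3,1,4]; order=2,0
step 3: dequeue 3; queue=[1,4]; order=2,0,3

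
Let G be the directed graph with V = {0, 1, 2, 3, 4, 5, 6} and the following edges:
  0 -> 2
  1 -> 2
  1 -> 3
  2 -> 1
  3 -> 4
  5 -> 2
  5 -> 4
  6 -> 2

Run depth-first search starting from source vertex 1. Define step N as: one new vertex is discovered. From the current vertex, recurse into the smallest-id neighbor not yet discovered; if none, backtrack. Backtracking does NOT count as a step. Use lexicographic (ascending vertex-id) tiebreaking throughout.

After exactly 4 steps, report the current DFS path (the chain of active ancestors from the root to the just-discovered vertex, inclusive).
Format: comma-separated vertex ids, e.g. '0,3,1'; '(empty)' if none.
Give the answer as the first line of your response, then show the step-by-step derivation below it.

1,3,4

step 1: discover 1; path=1; order=1
step 2: discover 2; path=1>2; order=1,2
step 3: discover 3; path=1>3; order=1,2,3
step 4: discover 4; path=1>3>4; order=1,2,3,4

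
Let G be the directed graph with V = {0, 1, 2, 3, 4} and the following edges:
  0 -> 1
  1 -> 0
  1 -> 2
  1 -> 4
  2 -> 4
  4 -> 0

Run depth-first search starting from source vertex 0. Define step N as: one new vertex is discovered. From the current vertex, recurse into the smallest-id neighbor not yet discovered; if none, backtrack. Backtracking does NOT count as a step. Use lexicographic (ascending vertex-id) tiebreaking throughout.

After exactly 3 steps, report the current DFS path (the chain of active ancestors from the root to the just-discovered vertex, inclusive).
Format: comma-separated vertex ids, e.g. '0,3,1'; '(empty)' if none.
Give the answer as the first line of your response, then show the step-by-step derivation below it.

0,1,2

step 1: discover 0; path=0; order=0
step 2: discover 1; path=0>1; order=0,1
step 3: discover 2; path=0>1>2; order=0,1,2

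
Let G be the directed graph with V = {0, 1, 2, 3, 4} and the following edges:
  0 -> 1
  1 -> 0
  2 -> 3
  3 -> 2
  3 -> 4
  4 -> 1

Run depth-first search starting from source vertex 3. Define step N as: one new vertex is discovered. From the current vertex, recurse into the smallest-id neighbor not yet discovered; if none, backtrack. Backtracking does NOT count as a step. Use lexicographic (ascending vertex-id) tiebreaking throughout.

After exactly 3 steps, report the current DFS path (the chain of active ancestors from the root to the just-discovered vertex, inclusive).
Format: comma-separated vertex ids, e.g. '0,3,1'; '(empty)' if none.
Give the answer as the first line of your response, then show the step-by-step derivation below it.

3,4

step 1: discover 3; path=3; order=3
step 2: discover 2; path=3>2; order=3,2
step 3: discover 4; path=3>4; order=3,2,4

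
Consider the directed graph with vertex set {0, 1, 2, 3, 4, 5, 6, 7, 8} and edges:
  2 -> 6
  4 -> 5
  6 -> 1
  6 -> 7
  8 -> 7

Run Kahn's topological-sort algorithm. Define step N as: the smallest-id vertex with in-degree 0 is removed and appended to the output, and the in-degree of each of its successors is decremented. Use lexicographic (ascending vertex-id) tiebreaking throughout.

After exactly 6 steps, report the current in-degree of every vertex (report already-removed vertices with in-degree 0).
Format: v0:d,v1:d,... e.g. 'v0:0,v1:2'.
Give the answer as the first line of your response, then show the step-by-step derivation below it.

v0:0,v1:0,v2:0,v3:0,v4:0,v5:0,v6:0,v7:1,v8:0

step 1: output 0; order=[0]; indeg=(0,1,0,0,0,1,1,2,0)
step 2: output 2; order=[0,2]; indeg=(0,1,0,0,0,1,0,2,0)
step 3: output 3; order=[0,2,3]; indeg=(0,1,0,0,0,1,0,2,0)
step 4: output 4; order=[0,2,3,4]; indeg=(0,1,0,0,0,0,0,2,0)
step 5: output 5; order=[0,2,3,4,5]; indeg=(0,1,0,0,0,0,0,2,0)
step 6: output 6; order=[0,2,3,4,5,6]; indeg=(0,0,0,0,0,0,0,1,0)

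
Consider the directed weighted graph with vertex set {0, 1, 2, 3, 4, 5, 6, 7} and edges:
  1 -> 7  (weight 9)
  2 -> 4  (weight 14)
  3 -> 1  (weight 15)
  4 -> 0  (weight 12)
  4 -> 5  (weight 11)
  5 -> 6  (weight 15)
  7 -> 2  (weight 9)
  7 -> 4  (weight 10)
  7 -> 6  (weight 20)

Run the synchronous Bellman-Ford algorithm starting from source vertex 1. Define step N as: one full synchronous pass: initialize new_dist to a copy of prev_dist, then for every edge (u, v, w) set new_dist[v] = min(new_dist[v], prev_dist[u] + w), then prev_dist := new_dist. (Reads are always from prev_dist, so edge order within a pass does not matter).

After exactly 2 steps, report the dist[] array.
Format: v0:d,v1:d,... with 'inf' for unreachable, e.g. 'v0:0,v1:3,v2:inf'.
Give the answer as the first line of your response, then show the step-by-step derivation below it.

v0:inf,v1:0,v2:18,v3:inf,v4:19,v5:inf,v6:29,v7:9

step 1: dist = v0:inf,v1:0,v2:inf,v3:inf,v4:inf,v5:inf,v6:inf,v7:9
step 2: dist = v0:inf,v1:0,v2:18,v3:inf,v4:19,v5:inf,v6:29,v7:9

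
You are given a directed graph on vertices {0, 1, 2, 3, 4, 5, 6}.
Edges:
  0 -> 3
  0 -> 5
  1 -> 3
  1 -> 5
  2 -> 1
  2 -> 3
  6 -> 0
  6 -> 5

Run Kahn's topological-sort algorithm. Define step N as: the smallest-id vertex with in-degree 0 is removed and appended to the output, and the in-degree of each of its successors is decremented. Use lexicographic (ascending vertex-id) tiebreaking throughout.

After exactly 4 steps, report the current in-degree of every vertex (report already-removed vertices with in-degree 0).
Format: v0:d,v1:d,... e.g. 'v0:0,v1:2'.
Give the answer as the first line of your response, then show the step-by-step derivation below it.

v0:0,v1:0,v2:0,v3:1,v4:0,v5:1,v6:0

step 1: output 2; order=[2]; indeg=(1,0,0,2,0,3,0)
step 2: output 1; order=[2,1]; indeg=(1,0,0,1,0,2,0)
step 3: output 4; order=[2,1,4]; indeg=(1,0,0,1,0,2,0)
step 4: output 6; order=[2,1,4,6]; indeg=(0,0,0,1,0,1,0)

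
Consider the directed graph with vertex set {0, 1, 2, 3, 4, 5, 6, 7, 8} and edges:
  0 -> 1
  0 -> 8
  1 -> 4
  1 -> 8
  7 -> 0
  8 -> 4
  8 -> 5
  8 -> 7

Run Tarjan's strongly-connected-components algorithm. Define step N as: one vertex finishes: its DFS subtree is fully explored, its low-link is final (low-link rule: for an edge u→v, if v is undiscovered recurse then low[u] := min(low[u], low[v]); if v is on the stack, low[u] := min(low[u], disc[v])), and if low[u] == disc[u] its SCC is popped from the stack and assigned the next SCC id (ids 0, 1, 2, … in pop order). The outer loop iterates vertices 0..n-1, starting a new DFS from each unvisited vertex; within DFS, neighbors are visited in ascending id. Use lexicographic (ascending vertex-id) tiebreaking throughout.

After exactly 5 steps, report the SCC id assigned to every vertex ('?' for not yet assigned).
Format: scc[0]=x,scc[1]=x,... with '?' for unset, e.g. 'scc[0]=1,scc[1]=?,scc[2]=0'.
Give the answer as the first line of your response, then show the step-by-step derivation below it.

scc[0]=?,scc[1]=?,scc[2]=?,scc[3]=?,scc[4]=0,scc[5]=1,scc[6]=?,scc[7]=?,scc[8]=?

step 1: low=(low[0]=0,low[1]=1,low[2]=?,low[3]=?,low[4]=2,low[5]=?,low[6]=?,low[7]=?,low[8]=?); scc=(scc[0]=?,scc[1]=?,scc[2]=?,scc[3]=?,scc[4]=0,scc[5]=?,scc[6]=?,scc[7]=?,scc[8]=?)
step 2: low=(low[0]=0,low[1]=1,low[2]=?,low[3]=?,low[4]=2,low[5]=4,low[6]=?,low[7]=?,low[8]=3); scc=(scc[0]=?,scc[1]=?,scc[2]=?,scc[3]=?,scc[4]=0,scc[5]=1,scc[6]=?,scc[7]=?,scc[8]=?)
step 3: low=(low[0]=0,low[1]=1,low[2]=?,low[3]=?,low[4]=2,low[5]=4,low[6]=?,low[7]=0,low[8]=3); scc=(scc[0]=?,scc[1]=?,scc[2]=?,scc[3]=?,scc[4]=0,scc[5]=1,scc[6]=?,scc[7]=?,scc[8]=?)
step 4: low=(low[0]=0,low[1]=1,low[2]=?,low[3]=?,low[4]=2,low[5]=4,low[6]=?,low[7]=0,low[8]=0); scc=(scc[0]=?,scc[1]=?,scc[2]=?,scc[3]=?,scc[4]=0,scc[5]=1,scc[6]=?,scc[7]=?,scc[8]=?)
step 5: low=(low[0]=0,low[1]=0,low[2]=?,low[3]=?,low[4]=2,low[5]=4,low[6]=?,low[7]=0,low[8]=0); scc=(scc[0]=?,scc[1]=?,scc[2]=?,scc[3]=?,scc[4]=0,scc[5]=1,scc[6]=?,scc[7]=?,scc[8]=?)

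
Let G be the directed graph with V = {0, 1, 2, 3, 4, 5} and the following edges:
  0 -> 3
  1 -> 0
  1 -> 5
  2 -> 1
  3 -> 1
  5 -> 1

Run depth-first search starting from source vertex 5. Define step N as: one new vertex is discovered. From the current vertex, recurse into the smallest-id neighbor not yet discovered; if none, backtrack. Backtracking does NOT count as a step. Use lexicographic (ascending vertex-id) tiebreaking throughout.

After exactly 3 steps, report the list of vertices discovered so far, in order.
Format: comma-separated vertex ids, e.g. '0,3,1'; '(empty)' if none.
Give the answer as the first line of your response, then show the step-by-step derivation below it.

5,1,0

step 1: discover 5; path=5; order=5
step 2: discover 1; path=5>1; order=5,1
step 3: discover 0; path=5>1>0; order=5,1,0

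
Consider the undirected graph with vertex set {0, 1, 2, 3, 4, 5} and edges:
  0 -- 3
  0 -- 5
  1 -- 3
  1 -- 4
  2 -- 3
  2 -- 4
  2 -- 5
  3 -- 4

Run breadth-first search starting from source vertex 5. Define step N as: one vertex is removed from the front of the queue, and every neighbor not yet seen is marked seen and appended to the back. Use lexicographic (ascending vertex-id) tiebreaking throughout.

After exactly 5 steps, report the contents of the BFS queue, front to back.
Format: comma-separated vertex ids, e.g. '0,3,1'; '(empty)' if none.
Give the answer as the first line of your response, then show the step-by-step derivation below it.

1

step 1: dequeue 5; queue=[0,2]; order=5
step 2: dequeue 0; queue=[2,3]; order=5,0
step 3: dequeue 2; queue=[3,4]; order=5,0,2
step 4: dequeue 3; queue=[4,1]; order=5,0,2,3
step 5: dequeue 4; queue=[1]; order=5,0,2,3,4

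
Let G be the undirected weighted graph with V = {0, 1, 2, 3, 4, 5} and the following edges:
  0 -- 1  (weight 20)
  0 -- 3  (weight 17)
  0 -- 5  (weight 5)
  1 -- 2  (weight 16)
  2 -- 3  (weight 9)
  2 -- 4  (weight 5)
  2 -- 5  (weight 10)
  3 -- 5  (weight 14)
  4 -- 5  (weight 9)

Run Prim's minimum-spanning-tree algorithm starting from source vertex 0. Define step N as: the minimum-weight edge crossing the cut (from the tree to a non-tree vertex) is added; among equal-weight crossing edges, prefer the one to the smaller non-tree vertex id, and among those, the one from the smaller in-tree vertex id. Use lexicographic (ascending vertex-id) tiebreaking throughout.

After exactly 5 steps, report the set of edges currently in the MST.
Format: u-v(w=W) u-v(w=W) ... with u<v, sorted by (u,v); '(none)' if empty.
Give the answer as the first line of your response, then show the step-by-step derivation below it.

0-5(w=5) 1-2(w=16) 2-3(w=9) 2-4(w=5) 4-5(w=9)

step 1: add edge 0-5 (w=5); MST = {0-5(w=5)}
step 2: add edge 4-5 (w=9); MST = {0-5(w=5) 4-5(w=9)}
step 3: add edge 2-4 (w=5); MST = {0-5(w=5) 2-4(w=5) 4-5(w=9)}
step 4: add edge 2-3 (w=9); MST = {0-5(w=5) 2-3(w=9) 2-4(w=5) 4-5(w=9)}
step 5: add edge 1-2 (w=16); MST = {0-5(w=5) 1-2(w=16) 2-3(w=9) 2-4(w=5) 4-5(w=9)}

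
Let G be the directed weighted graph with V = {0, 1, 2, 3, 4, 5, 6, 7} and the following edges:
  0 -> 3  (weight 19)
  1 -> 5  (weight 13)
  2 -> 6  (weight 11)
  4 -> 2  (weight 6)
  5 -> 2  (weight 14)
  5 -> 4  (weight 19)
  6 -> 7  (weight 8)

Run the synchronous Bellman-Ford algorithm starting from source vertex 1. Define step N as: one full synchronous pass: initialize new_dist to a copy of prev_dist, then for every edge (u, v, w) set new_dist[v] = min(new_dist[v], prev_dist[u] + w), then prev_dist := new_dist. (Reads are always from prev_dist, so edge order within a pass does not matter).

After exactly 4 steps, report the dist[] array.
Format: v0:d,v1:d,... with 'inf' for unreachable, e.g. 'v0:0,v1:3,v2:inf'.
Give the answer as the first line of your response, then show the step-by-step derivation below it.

v0:inf,v1:0,v2:27,v3:inf,v4:32,v5:13,v6:38,v7:46

step 1: dist = v0:inf,v1:0,v2:inf,v3:inf,v4:inf,v5:13,v6:inf,v7:inf
step 2: dist = v0:inf,v1:0,v2:27,v3:inf,v4:32,v5:13,v6:inf,v7:inf
step 3: dist = v0:inf,v1:0,v2:27,v3:inf,v4:32,v5:13,v6:38,v7:inf
step 4: dist = v0:inf,v1:0,v2:27,v3:inf,v4:32,v5:13,v6:38,v7:46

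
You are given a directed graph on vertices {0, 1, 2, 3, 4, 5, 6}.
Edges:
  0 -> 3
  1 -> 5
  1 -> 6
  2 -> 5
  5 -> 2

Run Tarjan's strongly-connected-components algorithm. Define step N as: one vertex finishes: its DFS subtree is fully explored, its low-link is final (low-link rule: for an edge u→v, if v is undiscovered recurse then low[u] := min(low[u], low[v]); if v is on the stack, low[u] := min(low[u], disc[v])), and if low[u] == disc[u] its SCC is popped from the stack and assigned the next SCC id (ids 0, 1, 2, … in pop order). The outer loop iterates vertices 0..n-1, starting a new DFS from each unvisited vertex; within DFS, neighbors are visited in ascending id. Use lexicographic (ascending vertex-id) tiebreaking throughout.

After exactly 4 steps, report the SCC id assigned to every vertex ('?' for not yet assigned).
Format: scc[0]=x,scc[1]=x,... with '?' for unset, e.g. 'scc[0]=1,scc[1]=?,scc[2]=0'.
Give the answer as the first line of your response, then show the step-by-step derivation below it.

scc[0]=1,scc[1]=?,scc[2]=2,scc[3]=0,scc[4]=?,scc[5]=2,scc[6]=?

step 1: low=(low[0]=0,low[1]=?,low[2]=?,low[3]=1,low[4]=?,low[5]=?,low[6]=?); scc=(scc[0]=?,scc[1]=?,scc[2]=?,scc[3]=0,scc[4]=?,scc[5]=?,scc[6]=?)
step 2: low=(low[0]=0,low[1]=?,low[2]=?,low[3]=1,low[4]=?,low[5]=?,low[6]=?); scc=(scc[0]=1,scc[1]=?,scc[2]=?,scc[3]=0,scc[4]=?,scc[5]=?,scc[6]=?)
step 3: low=(low[0]=0,low[1]=2,low[2]=3,low[3]=1,low[4]=?,low[5]=3,low[6]=?); scc=(scc[0]=1,scc[1]=?,scc[2]=?,scc[3]=0,scc[4]=?,scc[5]=?,scc[6]=?)
step 4: low=(low[0]=0,low[1]=2,low[2]=3,low[3]=1,low[4]=?,low[5]=3,low[6]=?); scc=(scc[0]=1,scc[1]=?,scc[2]=2,scc[3]=0,scc[4]=?,scc[5]=2,scc[6]=?)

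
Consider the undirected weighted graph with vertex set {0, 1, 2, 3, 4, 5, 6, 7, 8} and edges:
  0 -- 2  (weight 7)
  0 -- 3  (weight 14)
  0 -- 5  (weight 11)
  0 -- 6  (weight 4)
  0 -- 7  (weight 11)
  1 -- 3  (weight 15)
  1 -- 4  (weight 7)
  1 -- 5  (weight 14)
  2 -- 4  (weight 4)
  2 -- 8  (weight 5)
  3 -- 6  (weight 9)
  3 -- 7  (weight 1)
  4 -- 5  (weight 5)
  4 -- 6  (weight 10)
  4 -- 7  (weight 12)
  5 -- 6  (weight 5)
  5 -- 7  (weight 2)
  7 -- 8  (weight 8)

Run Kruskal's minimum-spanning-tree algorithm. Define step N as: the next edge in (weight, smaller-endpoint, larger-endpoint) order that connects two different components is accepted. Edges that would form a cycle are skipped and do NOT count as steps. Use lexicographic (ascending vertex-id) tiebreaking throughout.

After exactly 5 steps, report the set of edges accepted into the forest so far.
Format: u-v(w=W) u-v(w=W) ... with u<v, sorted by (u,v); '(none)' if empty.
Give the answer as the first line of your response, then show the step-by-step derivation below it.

0-6(w=4) 2-4(w=4) 2-8(w=5) 3-7(w=1) 5-7(w=2)

step 1: add edge 3-7 (w=1); MST = {3-7(w=1)}
step 2: add edge 5-7 (w=2); MST = {3-7(w=1) 5-7(w=2)}
step 3: add edge 0-6 (w=4); MST = {0-6(w=4) 3-7(w=1) 5-7(w=2)}
step 4: add edge 2-4 (w=4); MST = {0-6(w=4) 2-4(w=4) 3-7(w=1) 5-7(w=2)}
step 5: add edge 2-8 (w=5); MST = {0-6(w=4) 2-4(w=4) 2-8(w=5) 3-7(w=1) 5-7(w=2)}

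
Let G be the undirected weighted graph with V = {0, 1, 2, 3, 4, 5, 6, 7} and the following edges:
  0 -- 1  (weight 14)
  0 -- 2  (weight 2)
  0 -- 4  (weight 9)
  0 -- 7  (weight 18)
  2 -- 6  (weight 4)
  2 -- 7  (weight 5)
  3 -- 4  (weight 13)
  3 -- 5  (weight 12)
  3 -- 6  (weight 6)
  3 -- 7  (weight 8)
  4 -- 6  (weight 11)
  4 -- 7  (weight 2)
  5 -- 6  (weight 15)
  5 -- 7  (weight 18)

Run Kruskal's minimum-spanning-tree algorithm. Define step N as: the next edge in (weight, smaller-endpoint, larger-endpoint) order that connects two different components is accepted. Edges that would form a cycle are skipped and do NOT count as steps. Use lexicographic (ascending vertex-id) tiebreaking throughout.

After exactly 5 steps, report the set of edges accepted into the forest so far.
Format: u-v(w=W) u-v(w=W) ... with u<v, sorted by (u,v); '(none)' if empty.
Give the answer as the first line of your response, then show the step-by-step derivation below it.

0-2(w=2) 2-6(w=4) 2-7(w=5) 3-6(w=6) 4-7(w=2)

step 1: add edge 0-2 (w=2); MST = {0-2(w=2)}
step 2: add edge 4-7 (w=2); MST = {0-2(w=2) 4-7(w=2)}
step 3: add edge 2-6 (w=4); MST = {0-2(w=2) 2-6(w=4) 4-7(w=2)}
step 4: add edge 2-7 (w=5); MST = {0-2(w=2) 2-6(w=4) 2-7(w=5) 4-7(w=2)}
step 5: add edge 3-6 (w=6); MST = {0-2(w=2) 2-6(w=4) 2-7(w=5) 3-6(w=6) 4-7(w=2)}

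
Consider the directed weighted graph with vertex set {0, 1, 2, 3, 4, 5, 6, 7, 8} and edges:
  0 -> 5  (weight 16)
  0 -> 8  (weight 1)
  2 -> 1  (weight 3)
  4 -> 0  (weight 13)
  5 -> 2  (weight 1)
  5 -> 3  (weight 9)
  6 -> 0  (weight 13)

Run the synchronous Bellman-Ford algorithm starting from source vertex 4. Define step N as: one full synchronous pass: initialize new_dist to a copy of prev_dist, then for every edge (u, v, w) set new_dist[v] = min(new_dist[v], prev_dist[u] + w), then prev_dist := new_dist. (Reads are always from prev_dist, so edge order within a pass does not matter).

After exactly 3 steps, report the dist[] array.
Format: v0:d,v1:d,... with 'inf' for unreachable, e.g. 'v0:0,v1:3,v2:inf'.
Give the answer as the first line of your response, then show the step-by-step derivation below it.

v0:13,v1:inf,v2:30,v3:38,v4:0,v5:29,v6:inf,v7:inf,v8:14

step 1: dist = v0:13,v1:inf,v2:inf,v3:inf,v4:0,v5:inf,v6:inf,v7:inf,v8:inf
step 2: dist = v0:13,v1:inf,v2:inf,v3:inf,v4:0,v5:29,v6:inf,v7:inf,v8:14
step 3: dist = v0:13,v1:inf,v2:30,v3:38,v4:0,v5:29,v6:inf,v7:inf,v8:14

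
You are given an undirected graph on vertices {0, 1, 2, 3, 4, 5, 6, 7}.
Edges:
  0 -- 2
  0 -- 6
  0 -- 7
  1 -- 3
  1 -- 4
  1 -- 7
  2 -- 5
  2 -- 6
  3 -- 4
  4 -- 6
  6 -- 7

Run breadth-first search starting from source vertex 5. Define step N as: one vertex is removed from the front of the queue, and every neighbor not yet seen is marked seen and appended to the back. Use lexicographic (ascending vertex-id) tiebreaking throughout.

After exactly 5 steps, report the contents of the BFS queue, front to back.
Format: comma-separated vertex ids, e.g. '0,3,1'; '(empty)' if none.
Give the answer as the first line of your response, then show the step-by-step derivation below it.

4,1

step 1: dequeue 5; queue=[2]; order=5
step 2: dequeue 2; queue=[0,6]; order=5,2
step 3: dequeue 0; queue=[6,7]; order=5,2,0
step 4: dequeue 6; queue=[7,4]; order=5,2,0,6
step 5: dequeue 7; queue=[4,1]; order=5,2,0,6,7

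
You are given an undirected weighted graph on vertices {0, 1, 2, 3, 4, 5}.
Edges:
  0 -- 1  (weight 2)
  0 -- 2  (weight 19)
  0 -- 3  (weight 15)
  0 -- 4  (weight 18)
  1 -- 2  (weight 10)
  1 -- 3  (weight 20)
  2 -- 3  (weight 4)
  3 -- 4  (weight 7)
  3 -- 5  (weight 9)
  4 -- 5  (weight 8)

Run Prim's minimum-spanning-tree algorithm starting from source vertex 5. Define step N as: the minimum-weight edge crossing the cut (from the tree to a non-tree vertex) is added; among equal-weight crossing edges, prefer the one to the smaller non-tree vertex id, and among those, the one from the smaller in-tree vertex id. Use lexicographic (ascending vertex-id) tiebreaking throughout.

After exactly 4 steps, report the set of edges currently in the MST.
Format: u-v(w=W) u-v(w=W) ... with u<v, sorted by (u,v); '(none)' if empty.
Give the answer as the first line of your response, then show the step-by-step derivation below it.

1-2(w=10) 2-3(w=4) 3-4(w=7) 4-5(w=8)

step 1: add edge 4-5 (w=8); MST = {4-5(w=8)}
step 2: add edge 3-4 (w=7); MST = {3-4(w=7) 4-5(w=8)}
step 3: add edge 2-3 (w=4); MST = {2-3(w=4) 3-4(w=7) 4-5(w=8)}
step 4: add edge 1-2 (w=10); MST = {1-2(w=10) 2-3(w=4) 3-4(w=7) 4-5(w=8)}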